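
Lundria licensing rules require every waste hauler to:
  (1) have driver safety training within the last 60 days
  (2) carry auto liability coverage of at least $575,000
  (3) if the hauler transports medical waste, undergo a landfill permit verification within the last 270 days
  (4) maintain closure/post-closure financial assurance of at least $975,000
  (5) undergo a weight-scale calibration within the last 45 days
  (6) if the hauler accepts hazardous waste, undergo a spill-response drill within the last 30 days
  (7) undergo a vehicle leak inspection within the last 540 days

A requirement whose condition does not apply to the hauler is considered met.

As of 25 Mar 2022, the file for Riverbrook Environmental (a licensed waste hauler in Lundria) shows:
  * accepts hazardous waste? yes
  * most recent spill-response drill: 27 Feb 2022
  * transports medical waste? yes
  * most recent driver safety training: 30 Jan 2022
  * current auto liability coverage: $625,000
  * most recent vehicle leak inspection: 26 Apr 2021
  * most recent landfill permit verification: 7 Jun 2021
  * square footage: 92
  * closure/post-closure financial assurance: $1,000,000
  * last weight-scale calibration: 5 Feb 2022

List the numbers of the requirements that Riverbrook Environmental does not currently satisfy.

3, 5

1. driver safety training 54 days ago vs limit 60 → met
2. auto liability coverage $625,000 ≥ $575,000 → met
3. condition 'transports medical waste' holds; landfill permit verification 291 days ago vs limit 270 → not met
4. closure/post-closure financial assurance $1,000,000 ≥ $975,000 → met
5. weight-scale calibration 48 days ago vs limit 45 → not met
6. condition 'accepts hazardous waste' holds; spill-response drill 26 days ago vs limit 30 → met
7. vehicle leak inspection 333 days ago vs limit 540 → met
Not met: 3, 5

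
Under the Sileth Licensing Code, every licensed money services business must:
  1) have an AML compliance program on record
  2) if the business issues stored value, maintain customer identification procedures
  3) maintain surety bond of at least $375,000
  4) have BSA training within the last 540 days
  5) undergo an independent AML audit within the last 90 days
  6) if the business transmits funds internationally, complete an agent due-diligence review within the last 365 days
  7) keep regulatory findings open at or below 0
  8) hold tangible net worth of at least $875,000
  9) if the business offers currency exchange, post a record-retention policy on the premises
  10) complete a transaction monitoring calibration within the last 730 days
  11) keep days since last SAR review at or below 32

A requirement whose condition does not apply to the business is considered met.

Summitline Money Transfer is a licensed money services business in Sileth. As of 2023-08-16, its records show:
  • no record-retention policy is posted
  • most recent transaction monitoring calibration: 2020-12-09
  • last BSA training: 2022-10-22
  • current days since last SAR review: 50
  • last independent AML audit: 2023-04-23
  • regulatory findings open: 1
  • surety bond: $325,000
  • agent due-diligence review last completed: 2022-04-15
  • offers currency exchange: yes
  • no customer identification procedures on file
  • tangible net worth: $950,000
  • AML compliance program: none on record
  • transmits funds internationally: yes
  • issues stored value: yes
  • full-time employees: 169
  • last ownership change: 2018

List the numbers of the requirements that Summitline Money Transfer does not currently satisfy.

1, 2, 3, 5, 6, 7, 9, 10, 11

1. AML compliance program absent → not met
2. condition 'issues stored value' holds; customer identification procedures absent → not met
3. surety bond $325,000 < $375,000 → not met
4. BSA training 298 days ago vs limit 540 → met
5. independent AML audit 115 days ago vs limit 90 → not met
6. condition 'transmits funds internationally' holds; agent due-diligence review 488 days ago vs limit 365 → not met
7. regulatory findings open 1 > 0 → not met
8. tangible net worth $950,000 ≥ $875,000 → met
9. condition 'offers currency exchange' holds; record-retention policy absent → not met
10. transaction monitoring calibration 980 days ago vs limit 730 → not met
11. days since last SAR review 50 > 32 → not met
Not met: 1, 2, 3, 5, 6, 7, 9, 10, 11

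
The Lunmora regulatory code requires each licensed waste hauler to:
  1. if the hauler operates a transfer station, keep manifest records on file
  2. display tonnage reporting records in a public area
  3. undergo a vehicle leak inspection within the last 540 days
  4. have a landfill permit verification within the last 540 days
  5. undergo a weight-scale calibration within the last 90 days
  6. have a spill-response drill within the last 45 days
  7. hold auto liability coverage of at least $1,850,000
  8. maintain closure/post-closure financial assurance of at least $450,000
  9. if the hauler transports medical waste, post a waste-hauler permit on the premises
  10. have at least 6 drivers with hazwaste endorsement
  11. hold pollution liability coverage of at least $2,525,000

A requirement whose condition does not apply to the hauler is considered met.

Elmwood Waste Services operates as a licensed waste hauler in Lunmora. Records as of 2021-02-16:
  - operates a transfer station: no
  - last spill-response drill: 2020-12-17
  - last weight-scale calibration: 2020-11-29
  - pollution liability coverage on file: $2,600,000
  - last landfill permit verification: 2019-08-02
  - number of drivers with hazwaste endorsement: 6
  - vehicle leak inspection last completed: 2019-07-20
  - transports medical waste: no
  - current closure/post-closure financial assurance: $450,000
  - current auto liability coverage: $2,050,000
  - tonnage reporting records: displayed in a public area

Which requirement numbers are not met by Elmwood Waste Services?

3, 4, 6

1. condition 'operates a transfer station' does not hold → requirement n/a → met
2. tonnage reporting records present → met
3. vehicle leak inspection 577 days ago vs limit 540 → not met
4. landfill permit verification 564 days ago vs limit 540 → not met
5. weight-scale calibration 79 days ago vs limit 90 → met
6. spill-response drill 61 days ago vs limit 45 → not met
7. auto liability coverage $2,050,000 ≥ $1,850,000 → met
8. closure/post-closure financial assurance $450,000 ≥ $450,000 → met
9. condition 'transports medical waste' does not hold → requirement n/a → met
10. drivers with hazwaste endorsement 6 ≥ 6 → met
11. pollution liability coverage $2,600,000 ≥ $2,525,000 → met
Not met: 3, 4, 6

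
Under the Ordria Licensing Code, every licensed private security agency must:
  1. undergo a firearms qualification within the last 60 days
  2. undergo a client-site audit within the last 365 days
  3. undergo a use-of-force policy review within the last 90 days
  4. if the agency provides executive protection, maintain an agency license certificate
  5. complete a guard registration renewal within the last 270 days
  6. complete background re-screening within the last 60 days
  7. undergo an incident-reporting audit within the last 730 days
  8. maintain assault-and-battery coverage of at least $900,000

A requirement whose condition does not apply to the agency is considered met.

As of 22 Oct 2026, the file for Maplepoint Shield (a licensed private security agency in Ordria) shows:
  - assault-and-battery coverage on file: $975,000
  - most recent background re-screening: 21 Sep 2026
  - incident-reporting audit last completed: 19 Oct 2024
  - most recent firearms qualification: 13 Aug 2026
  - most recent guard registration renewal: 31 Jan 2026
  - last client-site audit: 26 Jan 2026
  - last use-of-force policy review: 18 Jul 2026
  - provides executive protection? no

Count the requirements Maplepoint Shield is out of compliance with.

3

1. firearms qualification 70 days ago vs limit 60 → not met
2. client-site audit 269 days ago vs limit 365 → met
3. use-of-force policy review 96 days ago vs limit 90 → not met
4. condition 'provides executive protection' does not hold → requirement n/a → met
5. guard registration renewal 264 days ago vs limit 270 → met
6. background re-screening 31 days ago vs limit 60 → met
7. incident-reporting audit 733 days ago vs limit 730 → not met
8. assault-and-battery coverage $975,000 ≥ $900,000 → met
Not met: 3 of 8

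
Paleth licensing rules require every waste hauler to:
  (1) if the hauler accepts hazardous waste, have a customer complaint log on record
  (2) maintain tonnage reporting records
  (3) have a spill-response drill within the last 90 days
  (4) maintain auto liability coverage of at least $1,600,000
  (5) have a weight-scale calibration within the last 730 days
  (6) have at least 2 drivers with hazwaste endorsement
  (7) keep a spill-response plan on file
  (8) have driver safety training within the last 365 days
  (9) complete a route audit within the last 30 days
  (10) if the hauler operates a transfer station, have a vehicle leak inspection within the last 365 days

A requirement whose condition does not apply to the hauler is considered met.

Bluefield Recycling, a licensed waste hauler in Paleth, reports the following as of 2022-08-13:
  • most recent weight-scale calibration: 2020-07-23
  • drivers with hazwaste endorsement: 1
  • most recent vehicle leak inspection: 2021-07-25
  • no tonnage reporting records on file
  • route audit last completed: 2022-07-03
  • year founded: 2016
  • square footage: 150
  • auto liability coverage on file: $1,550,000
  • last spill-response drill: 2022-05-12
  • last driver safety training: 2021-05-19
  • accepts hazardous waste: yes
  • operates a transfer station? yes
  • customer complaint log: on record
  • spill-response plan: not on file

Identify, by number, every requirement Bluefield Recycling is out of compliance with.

1. condition 'accepts hazardous waste' holds; customer complaint log present → met
2. tonnage reporting records absent → not met
3. spill-response drill 93 days ago vs limit 90 → not met
4. auto liability coverage $1,550,000 < $1,600,000 → not met
5. weight-scale calibration 751 days ago vs limit 730 → not met
6. drivers with hazwaste endorsement 1 < 2 → not met
7. spill-response plan absent → not met
8. driver safety training 451 days ago vs limit 365 → not met
9. route audit 41 days ago vs limit 30 → not met
10. condition 'operates a transfer station' holds; vehicle leak inspection 384 days ago vs limit 365 → not met
Not met: 2, 3, 4, 5, 6, 7, 8, 9, 10

2, 3, 4, 5, 6, 7, 8, 9, 10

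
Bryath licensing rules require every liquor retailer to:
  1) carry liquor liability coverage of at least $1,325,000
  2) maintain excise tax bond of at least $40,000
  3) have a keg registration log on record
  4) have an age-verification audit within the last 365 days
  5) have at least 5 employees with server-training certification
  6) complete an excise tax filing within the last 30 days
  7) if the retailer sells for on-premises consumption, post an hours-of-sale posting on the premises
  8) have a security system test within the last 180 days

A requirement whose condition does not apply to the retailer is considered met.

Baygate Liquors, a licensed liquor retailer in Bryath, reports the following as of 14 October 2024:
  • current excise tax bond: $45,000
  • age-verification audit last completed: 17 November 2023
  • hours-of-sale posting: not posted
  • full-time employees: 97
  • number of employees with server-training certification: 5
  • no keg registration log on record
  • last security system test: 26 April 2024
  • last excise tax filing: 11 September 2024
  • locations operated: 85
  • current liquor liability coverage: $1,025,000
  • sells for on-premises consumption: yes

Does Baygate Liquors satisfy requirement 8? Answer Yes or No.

Yes

8. security system test 171 days ago vs limit 180 → met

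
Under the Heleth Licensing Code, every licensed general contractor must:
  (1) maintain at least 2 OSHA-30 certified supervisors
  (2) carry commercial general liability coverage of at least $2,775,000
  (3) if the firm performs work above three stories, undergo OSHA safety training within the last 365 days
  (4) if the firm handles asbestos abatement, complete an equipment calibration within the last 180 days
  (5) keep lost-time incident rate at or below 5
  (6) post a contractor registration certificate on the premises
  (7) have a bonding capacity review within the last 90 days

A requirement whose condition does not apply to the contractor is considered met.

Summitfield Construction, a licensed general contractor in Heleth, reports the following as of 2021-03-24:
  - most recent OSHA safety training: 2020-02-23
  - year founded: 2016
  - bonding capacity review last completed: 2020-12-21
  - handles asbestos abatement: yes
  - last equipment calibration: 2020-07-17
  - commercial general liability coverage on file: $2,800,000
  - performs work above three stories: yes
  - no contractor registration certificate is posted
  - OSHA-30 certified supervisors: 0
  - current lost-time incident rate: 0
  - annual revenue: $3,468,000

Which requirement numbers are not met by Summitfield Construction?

1, 3, 4, 6, 7

1. OSHA-30 certified supervisors 0 < 2 → not met
2. commercial general liability coverage $2,800,000 ≥ $2,775,000 → met
3. condition 'performs work above three stories' holds; OSHA safety training 395 days ago vs limit 365 → not met
4. condition 'handles asbestos abatement' holds; equipment calibration 250 days ago vs limit 180 → not met
5. lost-time incident rate 0 ≤ 5 → met
6. contractor registration certificate absent → not met
7. bonding capacity review 93 days ago vs limit 90 → not met
Not met: 1, 3, 4, 6, 7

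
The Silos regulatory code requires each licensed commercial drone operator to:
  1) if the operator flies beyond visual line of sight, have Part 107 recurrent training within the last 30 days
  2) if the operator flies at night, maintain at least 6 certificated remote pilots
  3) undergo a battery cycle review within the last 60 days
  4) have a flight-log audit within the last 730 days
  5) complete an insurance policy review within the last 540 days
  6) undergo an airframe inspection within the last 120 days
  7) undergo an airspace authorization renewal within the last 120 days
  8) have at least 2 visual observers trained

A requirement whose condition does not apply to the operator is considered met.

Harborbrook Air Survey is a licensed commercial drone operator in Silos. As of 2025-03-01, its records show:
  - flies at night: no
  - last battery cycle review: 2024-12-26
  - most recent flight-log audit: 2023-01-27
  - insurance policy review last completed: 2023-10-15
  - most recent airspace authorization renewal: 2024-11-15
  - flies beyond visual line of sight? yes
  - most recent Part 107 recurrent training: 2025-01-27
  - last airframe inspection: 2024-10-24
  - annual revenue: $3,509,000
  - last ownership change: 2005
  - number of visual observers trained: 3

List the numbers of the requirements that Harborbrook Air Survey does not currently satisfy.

1, 3, 4, 6

1. condition 'flies beyond visual line of sight' holds; Part 107 recurrent training 33 days ago vs limit 30 → not met
2. condition 'flies at night' does not hold → requirement n/a → met
3. battery cycle review 65 days ago vs limit 60 → not met
4. flight-log audit 764 days ago vs limit 730 → not met
5. insurance policy review 503 days ago vs limit 540 → met
6. airframe inspection 128 days ago vs limit 120 → not met
7. airspace authorization renewal 106 days ago vs limit 120 → met
8. visual observers trained 3 ≥ 2 → met
Not met: 1, 3, 4, 6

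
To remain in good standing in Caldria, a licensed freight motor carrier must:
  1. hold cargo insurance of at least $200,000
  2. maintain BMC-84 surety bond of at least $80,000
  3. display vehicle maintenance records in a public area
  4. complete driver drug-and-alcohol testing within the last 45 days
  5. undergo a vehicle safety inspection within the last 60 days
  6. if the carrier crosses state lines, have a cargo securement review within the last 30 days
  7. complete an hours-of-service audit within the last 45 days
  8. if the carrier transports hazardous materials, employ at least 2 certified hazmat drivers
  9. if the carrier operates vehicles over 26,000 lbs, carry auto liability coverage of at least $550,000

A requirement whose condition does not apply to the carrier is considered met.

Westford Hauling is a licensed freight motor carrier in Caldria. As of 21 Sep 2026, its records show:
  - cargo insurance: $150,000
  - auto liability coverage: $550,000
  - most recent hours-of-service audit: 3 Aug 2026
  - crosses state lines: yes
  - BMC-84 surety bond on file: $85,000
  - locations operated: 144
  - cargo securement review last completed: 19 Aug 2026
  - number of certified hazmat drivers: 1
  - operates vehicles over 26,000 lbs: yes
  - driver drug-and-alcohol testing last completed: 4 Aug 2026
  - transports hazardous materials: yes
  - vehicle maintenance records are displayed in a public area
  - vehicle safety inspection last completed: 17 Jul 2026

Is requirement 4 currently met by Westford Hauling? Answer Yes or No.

4. driver drug-and-alcohol testing 48 days ago vs limit 45 → not met

No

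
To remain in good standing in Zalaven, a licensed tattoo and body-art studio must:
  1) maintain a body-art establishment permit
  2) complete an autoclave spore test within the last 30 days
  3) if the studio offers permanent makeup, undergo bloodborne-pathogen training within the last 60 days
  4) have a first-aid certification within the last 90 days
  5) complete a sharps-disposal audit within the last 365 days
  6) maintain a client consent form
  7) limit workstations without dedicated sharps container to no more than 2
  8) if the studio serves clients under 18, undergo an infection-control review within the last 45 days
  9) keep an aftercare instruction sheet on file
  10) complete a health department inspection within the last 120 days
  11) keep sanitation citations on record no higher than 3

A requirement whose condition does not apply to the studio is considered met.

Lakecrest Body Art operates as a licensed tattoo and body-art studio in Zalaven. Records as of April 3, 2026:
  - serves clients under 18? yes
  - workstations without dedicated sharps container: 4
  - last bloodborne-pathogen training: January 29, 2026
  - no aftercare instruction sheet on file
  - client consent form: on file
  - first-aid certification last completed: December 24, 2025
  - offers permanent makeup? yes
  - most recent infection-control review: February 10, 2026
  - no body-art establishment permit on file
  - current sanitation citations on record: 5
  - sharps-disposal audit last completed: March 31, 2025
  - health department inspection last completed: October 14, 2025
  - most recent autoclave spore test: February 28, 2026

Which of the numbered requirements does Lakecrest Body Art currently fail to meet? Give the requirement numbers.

1, 2, 3, 4, 5, 7, 8, 9, 10, 11

1. body-art establishment permit absent → not met
2. autoclave spore test 34 days ago vs limit 30 → not met
3. condition 'offers permanent makeup' holds; bloodborne-pathogen training 64 days ago vs limit 60 → not met
4. first-aid certification 100 days ago vs limit 90 → not met
5. sharps-disposal audit 368 days ago vs limit 365 → not met
6. client consent form present → met
7. workstations without dedicated sharps container 4 > 2 → not met
8. condition 'serves clients under 18' holds; infection-control review 52 days ago vs limit 45 → not met
9. aftercare instruction sheet absent → not met
10. health department inspection 171 days ago vs limit 120 → not met
11. sanitation citations on record 5 > 3 → not met
Not met: 1, 2, 3, 4, 5, 7, 8, 9, 10, 11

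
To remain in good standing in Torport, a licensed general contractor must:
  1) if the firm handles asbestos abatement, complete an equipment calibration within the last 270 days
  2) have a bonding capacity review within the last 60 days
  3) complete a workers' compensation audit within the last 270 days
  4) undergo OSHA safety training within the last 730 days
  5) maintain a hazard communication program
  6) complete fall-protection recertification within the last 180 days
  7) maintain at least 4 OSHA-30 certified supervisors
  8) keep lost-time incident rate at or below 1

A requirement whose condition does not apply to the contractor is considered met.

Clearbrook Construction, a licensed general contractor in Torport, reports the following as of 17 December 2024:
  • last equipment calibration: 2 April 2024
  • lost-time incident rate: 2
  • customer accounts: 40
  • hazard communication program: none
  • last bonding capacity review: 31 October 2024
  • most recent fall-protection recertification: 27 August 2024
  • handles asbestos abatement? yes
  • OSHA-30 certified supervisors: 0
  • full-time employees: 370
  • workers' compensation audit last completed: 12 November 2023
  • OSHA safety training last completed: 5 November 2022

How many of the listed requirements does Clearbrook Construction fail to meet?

5

1. condition 'handles asbestos abatement' holds; equipment calibration 259 days ago vs limit 270 → met
2. bonding capacity review 47 days ago vs limit 60 → met
3. workers' compensation audit 401 days ago vs limit 270 → not met
4. OSHA safety training 773 days ago vs limit 730 → not met
5. hazard communication program absent → not met
6. fall-protection recertification 112 days ago vs limit 180 → met
7. OSHA-30 certified supervisors 0 < 4 → not met
8. lost-time incident rate 2 > 1 → not met
Not met: 5 of 8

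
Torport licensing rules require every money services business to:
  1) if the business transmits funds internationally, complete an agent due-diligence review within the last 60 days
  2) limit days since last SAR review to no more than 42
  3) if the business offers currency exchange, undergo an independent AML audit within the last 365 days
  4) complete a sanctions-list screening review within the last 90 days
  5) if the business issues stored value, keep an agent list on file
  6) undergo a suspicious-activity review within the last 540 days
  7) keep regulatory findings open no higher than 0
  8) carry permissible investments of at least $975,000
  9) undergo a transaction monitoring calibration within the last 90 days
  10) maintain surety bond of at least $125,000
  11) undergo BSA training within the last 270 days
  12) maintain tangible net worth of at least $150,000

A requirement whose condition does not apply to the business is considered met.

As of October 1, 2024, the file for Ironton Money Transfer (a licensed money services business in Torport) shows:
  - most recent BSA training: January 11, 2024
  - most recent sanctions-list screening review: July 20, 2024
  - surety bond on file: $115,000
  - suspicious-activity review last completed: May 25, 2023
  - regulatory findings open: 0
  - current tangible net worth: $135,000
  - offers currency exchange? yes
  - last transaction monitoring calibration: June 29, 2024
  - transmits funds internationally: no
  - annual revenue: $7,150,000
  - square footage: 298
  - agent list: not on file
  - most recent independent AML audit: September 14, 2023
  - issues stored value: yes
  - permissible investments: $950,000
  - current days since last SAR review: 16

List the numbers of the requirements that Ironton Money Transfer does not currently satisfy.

1. condition 'transmits funds internationally' does not hold → requirement n/a → met
2. days since last SAR review 16 ≤ 42 → met
3. condition 'offers currency exchange' holds; independent AML audit 383 days ago vs limit 365 → not met
4. sanctions-list screening review 73 days ago vs limit 90 → met
5. condition 'issues stored value' holds; agent list absent → not met
6. suspicious-activity review 495 days ago vs limit 540 → met
7. regulatory findings open 0 ≤ 0 → met
8. permissible investments $950,000 < $975,000 → not met
9. transaction monitoring calibration 94 days ago vs limit 90 → not met
10. surety bond $115,000 < $125,000 → not met
11. BSA training 264 days ago vs limit 270 → met
12. tangible net worth $135,000 < $150,000 → not met
Not met: 3, 5, 8, 9, 10, 12

3, 5, 8, 9, 10, 12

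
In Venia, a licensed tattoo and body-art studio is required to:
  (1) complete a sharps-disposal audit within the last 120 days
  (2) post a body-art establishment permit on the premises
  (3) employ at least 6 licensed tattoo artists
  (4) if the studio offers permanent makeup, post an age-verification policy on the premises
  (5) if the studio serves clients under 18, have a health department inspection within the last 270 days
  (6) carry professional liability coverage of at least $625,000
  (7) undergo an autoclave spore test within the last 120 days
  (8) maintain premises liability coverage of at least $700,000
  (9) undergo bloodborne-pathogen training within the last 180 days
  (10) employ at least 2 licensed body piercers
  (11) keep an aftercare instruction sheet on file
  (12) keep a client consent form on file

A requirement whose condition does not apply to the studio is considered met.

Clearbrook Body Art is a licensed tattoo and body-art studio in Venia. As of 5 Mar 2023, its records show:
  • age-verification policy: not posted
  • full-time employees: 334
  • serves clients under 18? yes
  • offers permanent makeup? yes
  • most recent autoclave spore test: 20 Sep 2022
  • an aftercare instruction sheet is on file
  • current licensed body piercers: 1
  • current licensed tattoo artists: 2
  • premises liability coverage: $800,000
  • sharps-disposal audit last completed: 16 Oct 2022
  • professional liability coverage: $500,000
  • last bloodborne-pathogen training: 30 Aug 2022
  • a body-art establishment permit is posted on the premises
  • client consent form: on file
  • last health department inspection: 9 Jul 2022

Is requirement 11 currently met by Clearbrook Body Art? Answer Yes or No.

11. aftercare instruction sheet present → met

Yes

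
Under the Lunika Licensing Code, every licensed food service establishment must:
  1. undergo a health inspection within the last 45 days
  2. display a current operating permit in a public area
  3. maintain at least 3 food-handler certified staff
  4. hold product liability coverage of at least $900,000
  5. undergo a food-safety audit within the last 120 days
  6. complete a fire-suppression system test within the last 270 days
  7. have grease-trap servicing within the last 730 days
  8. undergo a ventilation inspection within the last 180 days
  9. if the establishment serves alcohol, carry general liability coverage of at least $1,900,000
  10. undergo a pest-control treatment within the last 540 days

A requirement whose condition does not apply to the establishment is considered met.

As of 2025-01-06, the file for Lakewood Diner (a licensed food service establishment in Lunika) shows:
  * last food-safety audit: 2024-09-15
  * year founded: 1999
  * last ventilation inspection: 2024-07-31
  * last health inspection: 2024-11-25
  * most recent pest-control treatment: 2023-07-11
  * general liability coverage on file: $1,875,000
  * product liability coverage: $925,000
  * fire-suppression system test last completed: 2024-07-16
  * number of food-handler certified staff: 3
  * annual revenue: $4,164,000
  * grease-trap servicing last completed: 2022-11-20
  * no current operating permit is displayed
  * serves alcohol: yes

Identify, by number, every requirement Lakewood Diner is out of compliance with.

1. health inspection 42 days ago vs limit 45 → met
2. current operating permit absent → not met
3. food-handler certified staff 3 ≥ 3 → met
4. product liability coverage $925,000 ≥ $900,000 → met
5. food-safety audit 113 days ago vs limit 120 → met
6. fire-suppression system test 174 days ago vs limit 270 → met
7. grease-trap servicing 778 days ago vs limit 730 → not met
8. ventilation inspection 159 days ago vs limit 180 → met
9. condition 'serves alcohol' holds; general liability coverage $1,875,000 < $1,900,000 → not met
10. pest-control treatment 545 days ago vs limit 540 → not met
Not met: 2, 7, 9, 10

2, 7, 9, 10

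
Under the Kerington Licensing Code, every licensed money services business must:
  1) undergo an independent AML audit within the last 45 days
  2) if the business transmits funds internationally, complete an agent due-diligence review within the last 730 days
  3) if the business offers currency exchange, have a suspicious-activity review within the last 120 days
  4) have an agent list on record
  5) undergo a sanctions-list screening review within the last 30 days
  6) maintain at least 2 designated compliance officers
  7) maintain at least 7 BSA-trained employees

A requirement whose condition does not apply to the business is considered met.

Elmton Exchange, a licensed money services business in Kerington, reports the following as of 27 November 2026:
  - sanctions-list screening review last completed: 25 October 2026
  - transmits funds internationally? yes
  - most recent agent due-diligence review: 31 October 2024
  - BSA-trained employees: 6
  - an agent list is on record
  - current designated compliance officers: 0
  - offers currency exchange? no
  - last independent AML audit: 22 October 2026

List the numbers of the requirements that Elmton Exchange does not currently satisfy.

2, 5, 6, 7

1. independent AML audit 36 days ago vs limit 45 → met
2. condition 'transmits funds internationally' holds; agent due-diligence review 757 days ago vs limit 730 → not met
3. condition 'offers currency exchange' does not hold → requirement n/a → met
4. agent list present → met
5. sanctions-list screening review 33 days ago vs limit 30 → not met
6. designated compliance officers 0 < 2 → not met
7. BSA-trained employees 6 < 7 → not met
Not met: 2, 5, 6, 7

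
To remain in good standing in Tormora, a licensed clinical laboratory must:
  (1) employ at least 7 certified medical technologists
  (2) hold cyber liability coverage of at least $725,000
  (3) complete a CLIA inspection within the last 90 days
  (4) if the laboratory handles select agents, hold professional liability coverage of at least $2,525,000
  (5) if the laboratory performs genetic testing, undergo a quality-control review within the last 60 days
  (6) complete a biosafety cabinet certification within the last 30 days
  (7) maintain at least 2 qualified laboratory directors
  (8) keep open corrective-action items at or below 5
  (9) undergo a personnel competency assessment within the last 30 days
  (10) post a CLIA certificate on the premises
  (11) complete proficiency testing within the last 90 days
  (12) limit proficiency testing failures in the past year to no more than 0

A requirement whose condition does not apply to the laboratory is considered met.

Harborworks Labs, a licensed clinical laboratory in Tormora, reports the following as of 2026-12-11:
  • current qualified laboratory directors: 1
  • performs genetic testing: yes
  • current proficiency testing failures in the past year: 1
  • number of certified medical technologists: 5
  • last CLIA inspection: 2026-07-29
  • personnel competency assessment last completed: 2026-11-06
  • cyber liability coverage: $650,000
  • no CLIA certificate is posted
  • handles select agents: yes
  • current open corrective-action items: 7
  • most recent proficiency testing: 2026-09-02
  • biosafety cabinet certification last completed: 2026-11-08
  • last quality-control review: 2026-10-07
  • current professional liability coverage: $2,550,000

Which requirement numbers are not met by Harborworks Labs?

1, 2, 3, 5, 6, 7, 8, 9, 10, 11, 12

1. certified medical technologists 5 < 7 → not met
2. cyber liability coverage $650,000 < $725,000 → not met
3. CLIA inspection 135 days ago vs limit 90 → not met
4. condition 'handles select agents' holds; professional liability coverage $2,550,000 ≥ $2,525,000 → met
5. condition 'performs genetic testing' holds; quality-control review 65 days ago vs limit 60 → not met
6. biosafety cabinet certification 33 days ago vs limit 30 → not met
7. qualified laboratory directors 1 < 2 → not met
8. open corrective-action items 7 > 5 → not met
9. personnel competency assessment 35 days ago vs limit 30 → not met
10. CLIA certificate absent → not met
11. proficiency testing 100 days ago vs limit 90 → not met
12. proficiency testing failures in the past year 1 > 0 → not met
Not met: 1, 2, 3, 5, 6, 7, 8, 9, 10, 11, 12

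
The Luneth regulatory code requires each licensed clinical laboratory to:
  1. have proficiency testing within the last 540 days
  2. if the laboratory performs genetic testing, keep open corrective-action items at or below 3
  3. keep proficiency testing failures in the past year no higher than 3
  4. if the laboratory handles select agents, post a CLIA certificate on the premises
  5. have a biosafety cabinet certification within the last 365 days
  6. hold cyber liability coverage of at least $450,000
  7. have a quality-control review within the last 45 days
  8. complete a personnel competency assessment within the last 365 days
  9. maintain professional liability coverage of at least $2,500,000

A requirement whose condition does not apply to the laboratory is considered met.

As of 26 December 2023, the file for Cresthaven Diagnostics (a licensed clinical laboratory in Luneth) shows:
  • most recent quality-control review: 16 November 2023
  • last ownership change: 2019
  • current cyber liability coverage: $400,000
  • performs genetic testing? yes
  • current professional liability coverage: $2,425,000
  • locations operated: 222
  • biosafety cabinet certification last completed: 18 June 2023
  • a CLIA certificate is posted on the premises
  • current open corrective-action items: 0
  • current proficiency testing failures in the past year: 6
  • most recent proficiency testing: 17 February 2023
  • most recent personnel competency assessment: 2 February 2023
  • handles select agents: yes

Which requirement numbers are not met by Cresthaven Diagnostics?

1. proficiency testing 312 days ago vs limit 540 → met
2. condition 'performs genetic testing' holds; open corrective-action items 0 ≤ 3 → met
3. proficiency testing failures in the past year 6 > 3 → not met
4. condition 'handles select agents' holds; CLIA certificate present → met
5. biosafety cabinet certification 191 days ago vs limit 365 → met
6. cyber liability coverage $400,000 < $450,000 → not met
7. quality-control review 40 days ago vs limit 45 → met
8. personnel competency assessment 327 days ago vs limit 365 → met
9. professional liability coverage $2,425,000 < $2,500,000 → not met
Not met: 3, 6, 9

3, 6, 9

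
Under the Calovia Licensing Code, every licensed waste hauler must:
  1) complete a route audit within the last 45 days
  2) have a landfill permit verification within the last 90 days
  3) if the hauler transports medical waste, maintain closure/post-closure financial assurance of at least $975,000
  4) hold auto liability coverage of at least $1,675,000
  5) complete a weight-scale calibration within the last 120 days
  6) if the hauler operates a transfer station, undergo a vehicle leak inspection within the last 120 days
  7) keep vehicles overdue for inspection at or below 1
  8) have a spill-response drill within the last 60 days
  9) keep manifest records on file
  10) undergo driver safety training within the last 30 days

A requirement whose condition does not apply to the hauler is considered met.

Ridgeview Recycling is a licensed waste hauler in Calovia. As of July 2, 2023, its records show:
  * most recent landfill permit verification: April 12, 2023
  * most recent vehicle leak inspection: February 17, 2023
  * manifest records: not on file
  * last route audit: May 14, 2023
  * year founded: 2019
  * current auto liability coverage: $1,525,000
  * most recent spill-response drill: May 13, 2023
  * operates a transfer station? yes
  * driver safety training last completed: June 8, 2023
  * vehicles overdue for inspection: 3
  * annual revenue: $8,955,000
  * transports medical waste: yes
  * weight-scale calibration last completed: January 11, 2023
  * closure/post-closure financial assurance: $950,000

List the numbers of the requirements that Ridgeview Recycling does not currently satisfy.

1. route audit 49 days ago vs limit 45 → not met
2. landfill permit verification 81 days ago vs limit 90 → met
3. condition 'transports medical waste' holds; closure/post-closure financial assurance $950,000 < $975,000 → not met
4. auto liability coverage $1,525,000 < $1,675,000 → not met
5. weight-scale calibration 172 days ago vs limit 120 → not met
6. condition 'operates a transfer station' holds; vehicle leak inspection 135 days ago vs limit 120 → not met
7. vehicles overdue for inspection 3 > 1 → not met
8. spill-response drill 50 days ago vs limit 60 → met
9. manifest records absent → not met
10. driver safety training 24 days ago vs limit 30 → met
Not met: 1, 3, 4, 5, 6, 7, 9

1, 3, 4, 5, 6, 7, 9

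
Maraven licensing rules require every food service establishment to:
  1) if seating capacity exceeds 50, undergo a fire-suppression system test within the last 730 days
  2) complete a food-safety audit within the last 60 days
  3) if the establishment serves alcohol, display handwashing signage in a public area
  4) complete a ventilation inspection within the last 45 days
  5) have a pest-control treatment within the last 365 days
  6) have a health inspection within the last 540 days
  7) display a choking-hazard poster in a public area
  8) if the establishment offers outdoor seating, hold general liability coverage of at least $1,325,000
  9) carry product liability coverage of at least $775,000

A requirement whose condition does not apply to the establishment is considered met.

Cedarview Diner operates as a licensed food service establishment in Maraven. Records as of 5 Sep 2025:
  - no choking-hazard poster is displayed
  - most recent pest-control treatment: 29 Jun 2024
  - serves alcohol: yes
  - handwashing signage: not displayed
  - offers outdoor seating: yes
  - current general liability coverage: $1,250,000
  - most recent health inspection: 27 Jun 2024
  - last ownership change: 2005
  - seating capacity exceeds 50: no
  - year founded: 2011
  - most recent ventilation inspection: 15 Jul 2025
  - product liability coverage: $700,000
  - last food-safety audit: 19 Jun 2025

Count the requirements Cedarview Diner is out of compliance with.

7

1. condition 'seating capacity exceeds 50' does not hold → requirement n/a → met
2. food-safety audit 78 days ago vs limit 60 → not met
3. condition 'serves alcohol' holds; handwashing signage absent → not met
4. ventilation inspection 52 days ago vs limit 45 → not met
5. pest-control treatment 433 days ago vs limit 365 → not met
6. health inspection 435 days ago vs limit 540 → met
7. choking-hazard poster absent → not met
8. condition 'offers outdoor seating' holds; general liability coverage $1,250,000 < $1,325,000 → not met
9. product liability coverage $700,000 < $775,000 → not met
Not met: 7 of 9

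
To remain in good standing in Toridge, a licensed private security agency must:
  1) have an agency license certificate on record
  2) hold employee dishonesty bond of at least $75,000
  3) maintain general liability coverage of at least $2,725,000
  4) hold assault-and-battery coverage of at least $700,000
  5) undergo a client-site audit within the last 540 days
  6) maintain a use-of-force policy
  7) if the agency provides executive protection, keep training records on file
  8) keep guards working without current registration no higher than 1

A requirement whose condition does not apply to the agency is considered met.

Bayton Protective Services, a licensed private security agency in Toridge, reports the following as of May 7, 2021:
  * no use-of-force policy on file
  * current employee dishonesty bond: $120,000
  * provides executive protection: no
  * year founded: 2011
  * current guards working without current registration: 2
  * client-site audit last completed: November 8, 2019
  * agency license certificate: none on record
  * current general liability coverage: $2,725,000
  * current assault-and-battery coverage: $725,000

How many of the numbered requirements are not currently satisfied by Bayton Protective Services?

1. agency license certificate absent → not met
2. employee dishonesty bond $120,000 ≥ $75,000 → met
3. general liability coverage $2,725,000 ≥ $2,725,000 → met
4. assault-and-battery coverage $725,000 ≥ $700,000 → met
5. client-site audit 546 days ago vs limit 540 → not met
6. use-of-force policy absent → not met
7. condition 'provides executive protection' does not hold → requirement n/a → met
8. guards working without current registration 2 > 1 → not met
Not met: 4 of 8

4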